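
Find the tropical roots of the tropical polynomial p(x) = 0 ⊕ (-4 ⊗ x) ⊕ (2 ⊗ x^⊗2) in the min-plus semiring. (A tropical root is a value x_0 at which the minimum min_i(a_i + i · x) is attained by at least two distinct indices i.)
Roots: {-6, 4}

Each tropical root is a break point of the lower envelope of the lines y = a_i + i · x (there are 3 lines, with slopes 0, 1, ..., 2). Only the lines that attain the minimum somewhere contribute to roots; other lines are dominated. Here the surviving (envelope) indices are i = 2, i = 1, i = 0.
Intersections between consecutive envelope lines give the roots: for adjacent envelope indices i < j the intersection is x = (a_i − a_j) / (j − i). Reading off the sorted break points: {-6, 4}.
Verification: at each break x_0, at least two indices attain the minimum of min_i(a_i + i · x_0).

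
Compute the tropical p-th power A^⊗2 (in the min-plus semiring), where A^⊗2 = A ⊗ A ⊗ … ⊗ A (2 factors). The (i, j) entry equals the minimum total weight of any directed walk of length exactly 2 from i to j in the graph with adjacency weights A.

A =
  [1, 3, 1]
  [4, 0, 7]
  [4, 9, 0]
A^⊗2 =
  [2, 3, 1]
  [4, 0, 5]
  [4, 7, 0]

Each entry (A^⊗2)_ij equals the minimum over all length-2 walks i = v_0 → v_1 → … → v_2 = j of Σ_t A[v_t][v_{t+1}]. For example, for (i, j) = (0, 2) we minimise over 3 possible intermediate vertex sequences; the minimum is 1, attained along the walk 0 → 2 → 2.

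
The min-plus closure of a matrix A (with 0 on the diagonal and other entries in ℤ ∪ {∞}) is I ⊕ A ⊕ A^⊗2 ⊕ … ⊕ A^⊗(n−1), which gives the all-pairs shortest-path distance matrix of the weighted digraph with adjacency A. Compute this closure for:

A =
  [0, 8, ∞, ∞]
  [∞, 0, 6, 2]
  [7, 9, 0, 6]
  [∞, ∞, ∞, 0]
Closure =
  [0, 8, 14, 10]
  [13, 0, 6, 2]
  [7, 9, 0, 6]
  [∞, ∞, ∞, 0]

This is the Floyd-Warshall all-pairs shortest-path computation. For each intermediate vertex k = 0, 1, …, 3, update dist[i][j] ← min(dist[i][j], dist[i][k] + dist[k][j]). The final matrix gives, for each (i, j), the minimum total weight of any directed path from i to j (possibly empty when i = j).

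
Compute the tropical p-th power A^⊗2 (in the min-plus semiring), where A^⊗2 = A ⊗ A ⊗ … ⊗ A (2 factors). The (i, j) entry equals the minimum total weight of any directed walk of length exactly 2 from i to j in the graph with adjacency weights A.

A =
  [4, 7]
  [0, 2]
A^⊗2 =
  [7, 9]
  [2, 4]

Each entry (A^⊗2)_ij equals the minimum over all length-2 walks i = v_0 → v_1 → … → v_2 = j of Σ_t A[v_t][v_{t+1}]. For example, for (i, j) = (0, 1) we minimise over 2 possible intermediate vertex sequences; the minimum is 9, attained along the walk 0 → 1 → 1.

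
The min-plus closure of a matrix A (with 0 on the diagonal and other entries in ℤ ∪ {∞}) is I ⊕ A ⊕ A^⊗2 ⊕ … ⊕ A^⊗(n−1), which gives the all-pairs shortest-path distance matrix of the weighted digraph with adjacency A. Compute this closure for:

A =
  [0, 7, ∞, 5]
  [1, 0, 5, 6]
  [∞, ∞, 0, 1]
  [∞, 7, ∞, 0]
Closure =
  [0, 7, 12, 5]
  [1, 0, 5, 6]
  [9, 8, 0, 1]
  [8, 7, 12, 0]

This is the Floyd-Warshall all-pairs shortest-path computation. For each intermediate vertex k = 0, 1, …, 3, update dist[i][j] ← min(dist[i][j], dist[i][k] + dist[k][j]). The final matrix gives, for each (i, j), the minimum total weight of any directed path from i to j (possibly empty when i = j).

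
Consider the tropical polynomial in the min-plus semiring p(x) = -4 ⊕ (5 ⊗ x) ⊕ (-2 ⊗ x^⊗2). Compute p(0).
p(0) = -4

A tropical monomial a ⊗ x^⊗i evaluates to a + i · x. Evaluating each term at x = 0:
  Term 0 contributes -4 + 0 · 0 = -4
  Term 1 contributes 5 + 1 · 0 = 5
  Term 2 contributes -2 + 2 · 0 = -2
p(0) = ⊕ of these = min[-4, 5, -2] = -4.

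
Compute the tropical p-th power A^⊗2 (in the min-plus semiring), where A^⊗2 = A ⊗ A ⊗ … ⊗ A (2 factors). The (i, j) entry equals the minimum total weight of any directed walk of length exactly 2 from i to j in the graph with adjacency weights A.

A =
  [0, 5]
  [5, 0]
A^⊗2 =
  [0, 5]
  [5, 0]

Each entry (A^⊗2)_ij equals the minimum over all length-2 walks i = v_0 → v_1 → … → v_2 = j of Σ_t A[v_t][v_{t+1}]. For example, for (i, j) = (0, 1) we minimise over 2 possible intermediate vertex sequences; the minimum is 5, attained along the walk 0 → 0 → 1.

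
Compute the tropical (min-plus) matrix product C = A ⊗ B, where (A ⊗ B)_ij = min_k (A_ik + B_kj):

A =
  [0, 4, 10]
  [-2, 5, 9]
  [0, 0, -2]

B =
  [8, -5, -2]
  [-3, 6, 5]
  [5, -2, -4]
A ⊗ B =
  [1, -5, -2]
  [2, -7, -4]
  [-3, -5, -6]

Apply the min-plus product entry-by-entry:
  C[0][0] = min over k of (A[0][0] + B[0][0] = 0 + 8 = 8, A[0][1] + B[1][0] = 4 + -3 = 1, A[0][2] + B[2][0] = 10 + 5 = 15) = 1 (attained at k = 1)
  C[0][1] = min over k of (A[0][0] + B[0][1] = 0 + -5 = -5, A[0][1] + B[1][1] = 4 + 6 = 10, A[0][2] + B[2][1] = 10 + -2 = 8) = -5 (attained at k = 0)
  C[0][2] = min over k of (A[0][0] + B[0][2] = 0 + -2 = -2, A[0][1] + B[1][2] = 4 + 5 = 9, A[0][2] + B[2][2] = 10 + -4 = 6) = -2 (attained at k = 0)
  C[1][0] = min over k of (A[1][0] + B[0][0] = -2 + 8 = 6, A[1][1] + B[1][0] = 5 + -3 = 2, A[1][2] + B[2][0] = 9 + 5 = 14) = 2 (attained at k = 1)
  C[1][1] = min over k of (A[1][0] + B[0][1] = -2 + -5 = -7, A[1][1] + B[1][1] = 5 + 6 = 11, A[1][2] + B[2][1] = 9 + -2 = 7) = -7 (attained at k = 0)
  C[1][2] = min over k of (A[1][0] + B[0][2] = -2 + -2 = -4, A[1][1] + B[1][2] = 5 + 5 = 10, A[1][2] + B[2][2] = 9 + -4 = 5) = -4 (attained at k = 0)
  C[2][0] = min over k of (A[2][0] + B[0][0] = 0 + 8 = 8, A[2][1] + B[1][0] = 0 + -3 = -3, A[2][2] + B[2][0] = -2 + 5 = 3) = -3 (attained at k = 1)
  C[2][1] = min over k of (A[2][0] + B[0][1] = 0 + -5 = -5, A[2][1] + B[1][1] = 0 + 6 = 6, A[2][2] + B[2][1] = -2 + -2 = -4) = -5 (attained at k = 0)
  C[2][2] = min over k of (A[2][0] + B[0][2] = 0 + -2 = -2, A[2][1] + B[1][2] = 0 + 5 = 5, A[2][2] + B[2][2] = -2 + -4 = -6) = -6 (attained at k = 2)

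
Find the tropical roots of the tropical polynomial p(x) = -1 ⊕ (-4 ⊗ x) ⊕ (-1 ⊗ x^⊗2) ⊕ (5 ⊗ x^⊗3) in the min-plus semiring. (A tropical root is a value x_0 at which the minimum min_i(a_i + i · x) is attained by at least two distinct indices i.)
Roots: {-6, -3, 3}

Each tropical root is a break point of the lower envelope of the lines y = a_i + i · x (there are 4 lines, with slopes 0, 1, ..., 3). Only the lines that attain the minimum somewhere contribute to roots; other lines are dominated. Here the surviving (envelope) indices are i = 3, i = 2, i = 1, i = 0.
Intersections between consecutive envelope lines give the roots: for adjacent envelope indices i < j the intersection is x = (a_i − a_j) / (j − i). Reading off the sorted break points: {-6, -3, 3}.
Verification: at each break x_0, at least two indices attain the minimum of min_i(a_i + i · x_0).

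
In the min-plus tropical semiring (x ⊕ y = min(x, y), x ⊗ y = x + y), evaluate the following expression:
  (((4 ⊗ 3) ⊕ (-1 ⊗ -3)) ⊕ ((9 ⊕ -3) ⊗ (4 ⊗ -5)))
(((4 ⊗ 3) ⊕ (-1 ⊗ -3)) ⊕ ((9 ⊕ -3) ⊗ (4 ⊗ -5))) = -4

Expand innermost to outermost. Recall ⊕ takes the minimum of its arguments and ⊗ takes their sum. Working out the expression (((4 ⊗ 3) ⊕ (-1 ⊗ -3)) ⊕ ((9 ⊕ -3) ⊗ (4 ⊗ -5))) gives -4.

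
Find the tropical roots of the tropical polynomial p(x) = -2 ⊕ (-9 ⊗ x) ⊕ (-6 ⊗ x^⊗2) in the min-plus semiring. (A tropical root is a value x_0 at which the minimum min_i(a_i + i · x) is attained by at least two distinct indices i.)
Roots: {-3, 7}

Each tropical root is a break point of the lower envelope of the lines y = a_i + i · x (there are 3 lines, with slopes 0, 1, ..., 2). Only the lines that attain the minimum somewhere contribute to roots; other lines are dominated. Here the surviving (envelope) indices are i = 2, i = 1, i = 0.
Intersections between consecutive envelope lines give the roots: for adjacent envelope indices i < j the intersection is x = (a_i − a_j) / (j − i). Reading off the sorted break points: {-3, 7}.
Verification: at each break x_0, at least two indices attain the minimum of min_i(a_i + i · x_0).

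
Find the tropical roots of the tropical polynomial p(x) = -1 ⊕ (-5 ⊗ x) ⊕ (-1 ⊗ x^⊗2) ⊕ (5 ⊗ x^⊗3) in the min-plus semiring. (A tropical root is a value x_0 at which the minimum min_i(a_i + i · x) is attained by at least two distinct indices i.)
Roots: {-6, -4, 4}

Each tropical root is a break point of the lower envelope of the lines y = a_i + i · x (there are 4 lines, with slopes 0, 1, ..., 3). Only the lines that attain the minimum somewhere contribute to roots; other lines are dominated. Here the surviving (envelope) indices are i = 3, i = 2, i = 1, i = 0.
Intersections between consecutive envelope lines give the roots: for adjacent envelope indices i < j the intersection is x = (a_i − a_j) / (j − i). Reading off the sorted break points: {-6, -4, 4}.
Verification: at each break x_0, at least two indices attain the minimum of min_i(a_i + i · x_0).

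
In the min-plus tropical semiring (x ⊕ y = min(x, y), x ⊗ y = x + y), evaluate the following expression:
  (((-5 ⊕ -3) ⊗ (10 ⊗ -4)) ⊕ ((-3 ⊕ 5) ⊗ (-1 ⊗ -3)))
(((-5 ⊕ -3) ⊗ (10 ⊗ -4)) ⊕ ((-3 ⊕ 5) ⊗ (-1 ⊗ -3))) = -7

Expand innermost to outermost. Recall ⊕ takes the minimum of its arguments and ⊗ takes their sum. Working out the expression (((-5 ⊕ -3) ⊗ (10 ⊗ -4)) ⊕ ((-3 ⊕ 5) ⊗ (-1 ⊗ -3))) gives -7.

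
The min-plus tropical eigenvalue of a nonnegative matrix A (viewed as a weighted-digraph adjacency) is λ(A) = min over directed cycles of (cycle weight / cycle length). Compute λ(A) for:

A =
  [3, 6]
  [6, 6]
λ(A) = 3

Enumerate directed cycles and compute their means (weight / length). Sample:
  cycle 0 → 0: weight = 3, length = 1, mean = 3/1 ≈ 3.000
  cycle 1 → 1: weight = 6, length = 1, mean = 6/1 ≈ 6.000
  cycle 0 → 1 → 0: weight = 12, length = 2, mean = 12/2 ≈ 6.000
  cycle 1 → 0 → 1: weight = 12, length = 2, mean = 12/2 ≈ 6.000
Minimum mean = 3.000, attained e.g. along the cycle 0 → 0 with weight 3 and length 1. So λ(A) = 3/1 = 3.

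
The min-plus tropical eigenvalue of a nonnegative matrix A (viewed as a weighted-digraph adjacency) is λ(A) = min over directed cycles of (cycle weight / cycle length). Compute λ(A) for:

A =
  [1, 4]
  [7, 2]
λ(A) = 1

Enumerate directed cycles and compute their means (weight / length). Sample:
  cycle 0 → 0: weight = 1, length = 1, mean = 1/1 ≈ 1.000
  cycle 1 → 1: weight = 2, length = 1, mean = 2/1 ≈ 2.000
  cycle 0 → 1 → 0: weight = 11, length = 2, mean = 11/2 ≈ 5.500
  cycle 1 → 0 → 1: weight = 11, length = 2, mean = 11/2 ≈ 5.500
Minimum mean = 1.000, attained e.g. along the cycle 0 → 0 with weight 1 and length 1. So λ(A) = 1/1 = 1.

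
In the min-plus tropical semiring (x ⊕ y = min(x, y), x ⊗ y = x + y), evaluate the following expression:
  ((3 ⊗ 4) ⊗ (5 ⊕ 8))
((3 ⊗ 4) ⊗ (5 ⊕ 8)) = 12

Expand innermost to outermost. Recall ⊕ takes the minimum of its arguments and ⊗ takes their sum. Working out the expression ((3 ⊗ 4) ⊗ (5 ⊕ 8)) gives 12.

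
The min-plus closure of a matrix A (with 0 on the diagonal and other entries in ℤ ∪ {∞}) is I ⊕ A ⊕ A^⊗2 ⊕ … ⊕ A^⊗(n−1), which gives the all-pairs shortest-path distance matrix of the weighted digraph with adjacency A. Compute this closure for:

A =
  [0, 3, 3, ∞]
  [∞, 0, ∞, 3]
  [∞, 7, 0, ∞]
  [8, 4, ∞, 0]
Closure =
  [0, 3, 3, 6]
  [11, 0, 14, 3]
  [18, 7, 0, 10]
  [8, 4, 11, 0]

This is the Floyd-Warshall all-pairs shortest-path computation. For each intermediate vertex k = 0, 1, …, 3, update dist[i][j] ← min(dist[i][j], dist[i][k] + dist[k][j]). The final matrix gives, for each (i, j), the minimum total weight of any directed path from i to j (possibly empty when i = j).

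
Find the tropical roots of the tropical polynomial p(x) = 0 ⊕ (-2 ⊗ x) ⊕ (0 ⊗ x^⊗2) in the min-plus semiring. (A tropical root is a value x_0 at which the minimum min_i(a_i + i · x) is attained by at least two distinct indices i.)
Roots: {-2, 2}

Each tropical root is a break point of the lower envelope of the lines y = a_i + i · x (there are 3 lines, with slopes 0, 1, ..., 2). Only the lines that attain the minimum somewhere contribute to roots; other lines are dominated. Here the surviving (envelope) indices are i = 2, i = 1, i = 0.
Intersections between consecutive envelope lines give the roots: for adjacent envelope indices i < j the intersection is x = (a_i − a_j) / (j − i). Reading off the sorted break points: {-2, 2}.
Verification: at each break x_0, at least two indices attain the minimum of min_i(a_i + i · x_0).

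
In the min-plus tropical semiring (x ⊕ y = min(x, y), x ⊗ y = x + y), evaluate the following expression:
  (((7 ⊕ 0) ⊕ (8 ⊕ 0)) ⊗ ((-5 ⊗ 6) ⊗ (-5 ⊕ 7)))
(((7 ⊕ 0) ⊕ (8 ⊕ 0)) ⊗ ((-5 ⊗ 6) ⊗ (-5 ⊕ 7))) = -4

Expand innermost to outermost. Recall ⊕ takes the minimum of its arguments and ⊗ takes their sum. Working out the expression (((7 ⊕ 0) ⊕ (8 ⊕ 0)) ⊗ ((-5 ⊗ 6) ⊗ (-5 ⊕ 7))) gives -4.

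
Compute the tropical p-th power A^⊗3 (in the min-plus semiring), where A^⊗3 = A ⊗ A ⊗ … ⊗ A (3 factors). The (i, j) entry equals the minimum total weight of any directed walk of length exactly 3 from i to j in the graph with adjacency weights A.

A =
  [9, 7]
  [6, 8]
A^⊗3 =
  [21, 20]
  [19, 21]

Each entry (A^⊗3)_ij equals the minimum over all length-3 walks i = v_0 → v_1 → … → v_3 = j of Σ_t A[v_t][v_{t+1}]. For example, for (i, j) = (0, 1) we minimise over 4 possible intermediate vertex sequences; the minimum is 20, attained along the walk 0 → 1 → 0 → 1.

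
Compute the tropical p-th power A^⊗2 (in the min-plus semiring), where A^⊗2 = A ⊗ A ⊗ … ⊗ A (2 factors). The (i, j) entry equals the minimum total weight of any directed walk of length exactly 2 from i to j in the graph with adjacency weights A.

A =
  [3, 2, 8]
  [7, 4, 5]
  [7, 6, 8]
A^⊗2 =
  [6, 5, 7]
  [10, 8, 9]
  [10, 9, 11]

Each entry (A^⊗2)_ij equals the minimum over all length-2 walks i = v_0 → v_1 → … → v_2 = j of Σ_t A[v_t][v_{t+1}]. For example, for (i, j) = (0, 2) we minimise over 3 possible intermediate vertex sequences; the minimum is 7, attained along the walk 0 → 1 → 2.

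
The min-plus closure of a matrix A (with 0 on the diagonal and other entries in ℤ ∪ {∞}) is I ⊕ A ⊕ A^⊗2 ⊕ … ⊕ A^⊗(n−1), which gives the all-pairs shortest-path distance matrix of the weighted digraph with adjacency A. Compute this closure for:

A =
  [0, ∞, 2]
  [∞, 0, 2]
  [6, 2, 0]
Closure =
  [0, 4, 2]
  [8, 0, 2]
  [6, 2, 0]

This is the Floyd-Warshall all-pairs shortest-path computation. For each intermediate vertex k = 0, 1, …, 2, update dist[i][j] ← min(dist[i][j], dist[i][k] + dist[k][j]). The final matrix gives, for each (i, j), the minimum total weight of any directed path from i to j (possibly empty when i = j).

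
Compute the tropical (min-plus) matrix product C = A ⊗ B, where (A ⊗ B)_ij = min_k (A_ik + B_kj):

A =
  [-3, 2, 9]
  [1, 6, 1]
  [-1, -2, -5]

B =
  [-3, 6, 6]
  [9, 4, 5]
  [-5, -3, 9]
A ⊗ B =
  [-6, 3, 3]
  [-4, -2, 7]
  [-10, -8, 3]

Apply the min-plus product entry-by-entry:
  C[0][0] = min over k of (A[0][0] + B[0][0] = -3 + -3 = -6, A[0][1] + B[1][0] = 2 + 9 = 11, A[0][2] + B[2][0] = 9 + -5 = 4) = -6 (attained at k = 0)
  C[0][1] = min over k of (A[0][0] + B[0][1] = -3 + 6 = 3, A[0][1] + B[1][1] = 2 + 4 = 6, A[0][2] + B[2][1] = 9 + -3 = 6) = 3 (attained at k = 0)
  C[0][2] = min over k of (A[0][0] + B[0][2] = -3 + 6 = 3, A[0][1] + B[1][2] = 2 + 5 = 7, A[0][2] + B[2][2] = 9 + 9 = 18) = 3 (attained at k = 0)
  C[1][0] = min over k of (A[1][0] + B[0][0] = 1 + -3 = -2, A[1][1] + B[1][0] = 6 + 9 = 15, A[1][2] + B[2][0] = 1 + -5 = -4) = -4 (attained at k = 2)
  C[1][1] = min over k of (A[1][0] + B[0][1] = 1 + 6 = 7, A[1][1] + B[1][1] = 6 + 4 = 10, A[1][2] + B[2][1] = 1 + -3 = -2) = -2 (attained at k = 2)
  C[1][2] = min over k of (A[1][0] + B[0][2] = 1 + 6 = 7, A[1][1] + B[1][2] = 6 + 5 = 11, A[1][2] + B[2][2] = 1 + 9 = 10) = 7 (attained at k = 0)
  C[2][0] = min over k of (A[2][0] + B[0][0] = -1 + -3 = -4, A[2][1] + B[1][0] = -2 + 9 = 7, A[2][2] + B[2][0] = -5 + -5 = -10) = -10 (attained at k = 2)
  C[2][1] = min over k of (A[2][0] + B[0][1] = -1 + 6 = 5, A[2][1] + B[1][1] = -2 + 4 = 2, A[2][2] + B[2][1] = -5 + -3 = -8) = -8 (attained at k = 2)
  C[2][2] = min over k of (A[2][0] + B[0][2] = -1 + 6 = 5, A[2][1] + B[1][2] = -2 + 5 = 3, A[2][2] + B[2][2] = -5 + 9 = 4) = 3 (attained at k = 1)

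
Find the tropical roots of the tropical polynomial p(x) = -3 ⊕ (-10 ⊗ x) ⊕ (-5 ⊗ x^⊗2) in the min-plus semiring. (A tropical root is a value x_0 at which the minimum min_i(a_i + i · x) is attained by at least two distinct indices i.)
Roots: {-5, 7}

Each tropical root is a break point of the lower envelope of the lines y = a_i + i · x (there are 3 lines, with slopes 0, 1, ..., 2). Only the lines that attain the minimum somewhere contribute to roots; other lines are dominated. Here the surviving (envelope) indices are i = 2, i = 1, i = 0.
Intersections between consecutive envelope lines give the roots: for adjacent envelope indices i < j the intersection is x = (a_i − a_j) / (j − i). Reading off the sorted break points: {-5, 7}.
Verification: at each break x_0, at least two indices attain the minimum of min_i(a_i + i · x_0).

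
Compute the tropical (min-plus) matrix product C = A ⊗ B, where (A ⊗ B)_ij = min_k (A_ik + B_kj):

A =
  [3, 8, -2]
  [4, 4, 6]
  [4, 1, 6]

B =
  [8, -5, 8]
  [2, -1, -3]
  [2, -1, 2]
A ⊗ B =
  [0, -3, 0]
  [6, -1, 1]
  [3, -1, -2]

Apply the min-plus product entry-by-entry:
  C[0][0] = min over k of (A[0][0] + B[0][0] = 3 + 8 = 11, A[0][1] + B[1][0] = 8 + 2 = 10, A[0][2] + B[2][0] = -2 + 2 = 0) = 0 (attained at k = 2)
  C[0][1] = min over k of (A[0][0] + B[0][1] = 3 + -5 = -2, A[0][1] + B[1][1] = 8 + -1 = 7, A[0][2] + B[2][1] = -2 + -1 = -3) = -3 (attained at k = 2)
  C[0][2] = min over k of (A[0][0] + B[0][2] = 3 + 8 = 11, A[0][1] + B[1][2] = 8 + -3 = 5, A[0][2] + B[2][2] = -2 + 2 = 0) = 0 (attained at k = 2)
  C[1][0] = min over k of (A[1][0] + B[0][0] = 4 + 8 = 12, A[1][1] + B[1][0] = 4 + 2 = 6, A[1][2] + B[2][0] = 6 + 2 = 8) = 6 (attained at k = 1)
  C[1][1] = min over k of (A[1][0] + B[0][1] = 4 + -5 = -1, A[1][1] + B[1][1] = 4 + -1 = 3, A[1][2] + B[2][1] = 6 + -1 = 5) = -1 (attained at k = 0)
  C[1][2] = min over k of (A[1][0] + B[0][2] = 4 + 8 = 12, A[1][1] + B[1][2] = 4 + -3 = 1, A[1][2] + B[2][2] = 6 + 2 = 8) = 1 (attained at k = 1)
  C[2][0] = min over k of (A[2][0] + B[0][0] = 4 + 8 = 12, A[2][1] + B[1][0] = 1 + 2 = 3, A[2][2] + B[2][0] = 6 + 2 = 8) = 3 (attained at k = 1)
  C[2][1] = min over k of (A[2][0] + B[0][1] = 4 + -5 = -1, A[2][1] + B[1][1] = 1 + -1 = 0, A[2][2] + B[2][1] = 6 + -1 = 5) = -1 (attained at k = 0)
  C[2][2] = min over k of (A[2][0] + B[0][2] = 4 + 8 = 12, A[2][1] + B[1][2] = 1 + -3 = -2, A[2][2] + B[2][2] = 6 + 2 = 8) = -2 (attained at k = 1)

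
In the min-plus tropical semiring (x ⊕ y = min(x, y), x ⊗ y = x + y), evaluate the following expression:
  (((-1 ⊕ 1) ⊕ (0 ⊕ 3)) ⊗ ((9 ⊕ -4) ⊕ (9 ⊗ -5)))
(((-1 ⊕ 1) ⊕ (0 ⊕ 3)) ⊗ ((9 ⊕ -4) ⊕ (9 ⊗ -5))) = -5

Expand innermost to outermost. Recall ⊕ takes the minimum of its arguments and ⊗ takes their sum. Working out the expression (((-1 ⊕ 1) ⊕ (0 ⊕ 3)) ⊗ ((9 ⊕ -4) ⊕ (9 ⊗ -5))) gives -5.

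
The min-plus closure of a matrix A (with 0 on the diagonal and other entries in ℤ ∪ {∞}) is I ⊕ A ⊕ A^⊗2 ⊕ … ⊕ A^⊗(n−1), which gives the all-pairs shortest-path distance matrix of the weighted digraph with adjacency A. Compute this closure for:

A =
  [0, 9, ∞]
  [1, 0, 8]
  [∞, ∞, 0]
Closure =
  [0, 9, 17]
  [1, 0, 8]
  [∞, ∞, 0]

This is the Floyd-Warshall all-pairs shortest-path computation. For each intermediate vertex k = 0, 1, …, 2, update dist[i][j] ← min(dist[i][j], dist[i][k] + dist[k][j]). The final matrix gives, for each (i, j), the minimum total weight of any directed path from i to j (possibly empty when i = j).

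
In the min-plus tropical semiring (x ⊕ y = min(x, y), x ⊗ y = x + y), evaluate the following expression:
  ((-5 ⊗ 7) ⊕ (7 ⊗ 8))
((-5 ⊗ 7) ⊕ (7 ⊗ 8)) = 2

Expand innermost to outermost. Recall ⊕ takes the minimum of its arguments and ⊗ takes their sum. Working out the expression ((-5 ⊗ 7) ⊕ (7 ⊗ 8)) gives 2.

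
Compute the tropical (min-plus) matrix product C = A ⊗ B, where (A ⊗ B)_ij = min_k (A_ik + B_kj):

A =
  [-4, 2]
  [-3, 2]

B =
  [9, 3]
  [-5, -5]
A ⊗ B =
  [-3, -3]
  [-3, -3]

Apply the min-plus product entry-by-entry:
  C[0][0] = min over k of (A[0][0] + B[0][0] = -4 + 9 = 5, A[0][1] + B[1][0] = 2 + -5 = -3) = -3 (attained at k = 1)
  C[0][1] = min over k of (A[0][0] + B[0][1] = -4 + 3 = -1, A[0][1] + B[1][1] = 2 + -5 = -3) = -3 (attained at k = 1)
  C[1][0] = min over k of (A[1][0] + B[0][0] = -3 + 9 = 6, A[1][1] + B[1][0] = 2 + -5 = -3) = -3 (attained at k = 1)
  C[1][1] = min over k of (A[1][0] + B[0][1] = -3 + 3 = 0, A[1][1] + B[1][1] = 2 + -5 = -3) = -3 (attained at k = 1)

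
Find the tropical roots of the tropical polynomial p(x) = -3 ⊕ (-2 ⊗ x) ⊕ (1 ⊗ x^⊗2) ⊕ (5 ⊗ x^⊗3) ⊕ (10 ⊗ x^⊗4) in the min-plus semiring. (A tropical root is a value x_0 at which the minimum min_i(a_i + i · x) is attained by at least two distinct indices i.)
Roots: {-5, -4, -3, -1}

Each tropical root is a break point of the lower envelope of the lines y = a_i + i · x (there are 5 lines, with slopes 0, 1, ..., 4). Only the lines that attain the minimum somewhere contribute to roots; other lines are dominated. Here the surviving (envelope) indices are i = 4, i = 3, i = 2, i = 1, i = 0.
Intersections between consecutive envelope lines give the roots: for adjacent envelope indices i < j the intersection is x = (a_i − a_j) / (j − i). Reading off the sorted break points: {-5, -4, -3, -1}.
Verification: at each break x_0, at least two indices attain the minimum of min_i(a_i + i · x_0).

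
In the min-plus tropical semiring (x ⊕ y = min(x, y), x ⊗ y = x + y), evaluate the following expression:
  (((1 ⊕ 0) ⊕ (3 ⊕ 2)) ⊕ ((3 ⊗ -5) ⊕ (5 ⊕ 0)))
(((1 ⊕ 0) ⊕ (3 ⊕ 2)) ⊕ ((3 ⊗ -5) ⊕ (5 ⊕ 0))) = -2

Expand innermost to outermost. Recall ⊕ takes the minimum of its arguments and ⊗ takes their sum. Working out the expression (((1 ⊕ 0) ⊕ (3 ⊕ 2)) ⊕ ((3 ⊗ -5) ⊕ (5 ⊕ 0))) gives -2.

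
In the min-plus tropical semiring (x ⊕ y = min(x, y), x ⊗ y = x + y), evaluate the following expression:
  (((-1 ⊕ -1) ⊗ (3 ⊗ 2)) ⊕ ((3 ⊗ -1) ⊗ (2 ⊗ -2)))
(((-1 ⊕ -1) ⊗ (3 ⊗ 2)) ⊕ ((3 ⊗ -1) ⊗ (2 ⊗ -2))) = 2

Expand innermost to outermost. Recall ⊕ takes the minimum of its arguments and ⊗ takes their sum. Working out the expression (((-1 ⊕ -1) ⊗ (3 ⊗ 2)) ⊕ ((3 ⊗ -1) ⊗ (2 ⊗ -2))) gives 2.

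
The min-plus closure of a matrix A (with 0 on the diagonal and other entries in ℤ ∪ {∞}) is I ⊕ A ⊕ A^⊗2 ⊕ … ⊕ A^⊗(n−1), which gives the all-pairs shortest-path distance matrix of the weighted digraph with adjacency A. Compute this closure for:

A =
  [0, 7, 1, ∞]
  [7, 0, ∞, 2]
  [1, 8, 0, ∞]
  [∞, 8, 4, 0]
Closure =
  [0, 7, 1, 9]
  [7, 0, 6, 2]
  [1, 8, 0, 10]
  [5, 8, 4, 0]

This is the Floyd-Warshall all-pairs shortest-path computation. For each intermediate vertex k = 0, 1, …, 3, update dist[i][j] ← min(dist[i][j], dist[i][k] + dist[k][j]). The final matrix gives, for each (i, j), the minimum total weight of any directed path from i to j (possibly empty when i = j).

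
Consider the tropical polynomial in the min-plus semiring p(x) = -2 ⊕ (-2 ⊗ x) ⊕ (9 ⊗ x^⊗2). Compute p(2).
p(2) = -2

A tropical monomial a ⊗ x^⊗i evaluates to a + i · x. Evaluating each term at x = 2:
  Term 0 contributes -2 + 0 · 2 = -2
  Term 1 contributes -2 + 1 · 2 = 0
  Term 2 contributes 9 + 2 · 2 = 13
p(2) = ⊕ of these = min[-2, 0, 13] = -2.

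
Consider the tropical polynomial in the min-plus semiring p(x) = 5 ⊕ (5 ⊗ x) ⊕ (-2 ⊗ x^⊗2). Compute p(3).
p(3) = 4

A tropical monomial a ⊗ x^⊗i evaluates to a + i · x. Evaluating each term at x = 3:
  Term 0 contributes 5 + 0 · 3 = 5
  Term 1 contributes 5 + 1 · 3 = 8
  Term 2 contributes -2 + 2 · 3 = 4
p(3) = ⊕ of these = min[5, 8, 4] = 4.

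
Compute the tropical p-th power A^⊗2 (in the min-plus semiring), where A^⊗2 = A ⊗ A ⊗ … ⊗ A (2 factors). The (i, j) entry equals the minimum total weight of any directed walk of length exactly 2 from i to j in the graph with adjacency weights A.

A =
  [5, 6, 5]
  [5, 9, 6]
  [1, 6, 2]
A^⊗2 =
  [6, 11, 7]
  [7, 11, 8]
  [3, 7, 4]

Each entry (A^⊗2)_ij equals the minimum over all length-2 walks i = v_0 → v_1 → … → v_2 = j of Σ_t A[v_t][v_{t+1}]. For example, for (i, j) = (0, 2) we minimise over 3 possible intermediate vertex sequences; the minimum is 7, attained along the walk 0 → 2 → 2.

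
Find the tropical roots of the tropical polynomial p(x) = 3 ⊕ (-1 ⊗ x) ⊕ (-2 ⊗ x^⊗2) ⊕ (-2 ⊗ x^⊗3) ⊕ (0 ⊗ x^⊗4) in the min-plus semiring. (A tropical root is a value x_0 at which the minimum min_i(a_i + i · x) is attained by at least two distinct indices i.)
Roots: {-2, 0, 1, 4}

Each tropical root is a break point of the lower envelope of the lines y = a_i + i · x (there are 5 lines, with slopes 0, 1, ..., 4). Only the lines that attain the minimum somewhere contribute to roots; other lines are dominated. Here the surviving (envelope) indices are i = 4, i = 3, i = 2, i = 1, i = 0.
Intersections between consecutive envelope lines give the roots: for adjacent envelope indices i < j the intersection is x = (a_i − a_j) / (j − i). Reading off the sorted break points: {-2, 0, 1, 4}.
Verification: at each break x_0, at least two indices attain the minimum of min_i(a_i + i · x_0).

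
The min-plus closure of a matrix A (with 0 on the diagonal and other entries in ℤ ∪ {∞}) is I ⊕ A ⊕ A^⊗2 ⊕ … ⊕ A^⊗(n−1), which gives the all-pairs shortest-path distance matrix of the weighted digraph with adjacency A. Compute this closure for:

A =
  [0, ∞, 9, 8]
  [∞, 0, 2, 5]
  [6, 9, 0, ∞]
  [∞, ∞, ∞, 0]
Closure =
  [0, 18, 9, 8]
  [8, 0, 2, 5]
  [6, 9, 0, 14]
  [∞, ∞, ∞, 0]

This is the Floyd-Warshall all-pairs shortest-path computation. For each intermediate vertex k = 0, 1, …, 3, update dist[i][j] ← min(dist[i][j], dist[i][k] + dist[k][j]). The final matrix gives, for each (i, j), the minimum total weight of any directed path from i to j (possibly empty when i = j).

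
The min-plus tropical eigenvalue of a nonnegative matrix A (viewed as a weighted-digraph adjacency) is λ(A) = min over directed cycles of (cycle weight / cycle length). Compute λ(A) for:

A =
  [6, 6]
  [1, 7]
λ(A) = 7/2

Enumerate directed cycles and compute their means (weight / length). Sample:
  cycle 0 → 0: weight = 6, length = 1, mean = 6/1 ≈ 6.000
  cycle 1 → 1: weight = 7, length = 1, mean = 7/1 ≈ 7.000
  cycle 0 → 1 → 0: weight = 7, length = 2, mean = 7/2 ≈ 3.500
  cycle 1 → 0 → 1: weight = 7, length = 2, mean = 7/2 ≈ 3.500
Minimum mean = 3.500, attained e.g. along the cycle 0 → 1 → 0 with weight 7 and length 2. So λ(A) = 7/2 = 7/2.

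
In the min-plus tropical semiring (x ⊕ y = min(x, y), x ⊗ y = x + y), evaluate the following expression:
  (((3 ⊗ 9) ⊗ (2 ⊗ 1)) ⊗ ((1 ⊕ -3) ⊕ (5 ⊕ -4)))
(((3 ⊗ 9) ⊗ (2 ⊗ 1)) ⊗ ((1 ⊕ -3) ⊕ (5 ⊕ -4))) = 11

Expand innermost to outermost. Recall ⊕ takes the minimum of its arguments and ⊗ takes their sum. Working out the expression (((3 ⊗ 9) ⊗ (2 ⊗ 1)) ⊗ ((1 ⊕ -3) ⊕ (5 ⊕ -4))) gives 11.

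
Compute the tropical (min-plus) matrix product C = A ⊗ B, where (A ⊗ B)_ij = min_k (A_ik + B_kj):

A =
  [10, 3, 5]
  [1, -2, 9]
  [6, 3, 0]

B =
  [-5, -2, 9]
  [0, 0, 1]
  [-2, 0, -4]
A ⊗ B =
  [3, 3, 1]
  [-4, -2, -1]
  [-2, 0, -4]

Apply the min-plus product entry-by-entry:
  C[0][0] = min over k of (A[0][0] + B[0][0] = 10 + -5 = 5, A[0][1] + B[1][0] = 3 + 0 = 3, A[0][2] + B[2][0] = 5 + -2 = 3) = 3 (attained at k = 1)
  C[0][1] = min over k of (A[0][0] + B[0][1] = 10 + -2 = 8, A[0][1] + B[1][1] = 3 + 0 = 3, A[0][2] + B[2][1] = 5 + 0 = 5) = 3 (attained at k = 1)
  C[0][2] = min over k of (A[0][0] + B[0][2] = 10 + 9 = 19, A[0][1] + B[1][2] = 3 + 1 = 4, A[0][2] + B[2][2] = 5 + -4 = 1) = 1 (attained at k = 2)
  C[1][0] = min over k of (A[1][0] + B[0][0] = 1 + -5 = -4, A[1][1] + B[1][0] = -2 + 0 = -2, A[1][2] + B[2][0] = 9 + -2 = 7) = -4 (attained at k = 0)
  C[1][1] = min over k of (A[1][0] + B[0][1] = 1 + -2 = -1, A[1][1] + B[1][1] = -2 + 0 = -2, A[1][2] + B[2][1] = 9 + 0 = 9) = -2 (attained at k = 1)
  C[1][2] = min over k of (A[1][0] + B[0][2] = 1 + 9 = 10, A[1][1] + B[1][2] = -2 + 1 = -1, A[1][2] + B[2][2] = 9 + -4 = 5) = -1 (attained at k = 1)
  C[2][0] = min over k of (A[2][0] + B[0][0] = 6 + -5 = 1, A[2][1] + B[1][0] = 3 + 0 = 3, A[2][2] + B[2][0] = 0 + -2 = -2) = -2 (attained at k = 2)
  C[2][1] = min over k of (A[2][0] + B[0][1] = 6 + -2 = 4, A[2][1] + B[1][1] = 3 + 0 = 3, A[2][2] + B[2][1] = 0 + 0 = 0) = 0 (attained at k = 2)
  C[2][2] = min over k of (A[2][0] + B[0][2] = 6 + 9 = 15, A[2][1] + B[1][2] = 3 + 1 = 4, A[2][2] + B[2][2] = 0 + -4 = -4) = -4 (attained at k = 2)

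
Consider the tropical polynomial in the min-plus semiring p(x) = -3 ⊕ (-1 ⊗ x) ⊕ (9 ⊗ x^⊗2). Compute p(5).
p(5) = -3

A tropical monomial a ⊗ x^⊗i evaluates to a + i · x. Evaluating each term at x = 5:
  Term 0 contributes -3 + 0 · 5 = -3
  Term 1 contributes -1 + 1 · 5 = 4
  Term 2 contributes 9 + 2 · 5 = 19
p(5) = ⊕ of these = min[-3, 4, 19] = -3.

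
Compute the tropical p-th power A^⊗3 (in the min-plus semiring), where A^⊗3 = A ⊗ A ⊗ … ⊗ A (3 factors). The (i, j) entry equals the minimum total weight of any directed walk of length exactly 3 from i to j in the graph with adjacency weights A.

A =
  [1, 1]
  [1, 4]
A^⊗3 =
  [3, 3]
  [3, 3]

Each entry (A^⊗3)_ij equals the minimum over all length-3 walks i = v_0 → v_1 → … → v_3 = j of Σ_t A[v_t][v_{t+1}]. For example, for (i, j) = (0, 1) we minimise over 4 possible intermediate vertex sequences; the minimum is 3, attained along the walk 0 → 0 → 0 → 1.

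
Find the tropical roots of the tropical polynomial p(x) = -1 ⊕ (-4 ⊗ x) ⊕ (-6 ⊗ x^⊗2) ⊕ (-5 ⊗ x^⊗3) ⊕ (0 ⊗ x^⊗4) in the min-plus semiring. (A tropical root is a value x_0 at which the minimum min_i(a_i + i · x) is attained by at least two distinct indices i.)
Roots: {-5, -1, 2, 3}

Each tropical root is a break point of the lower envelope of the lines y = a_i + i · x (there are 5 lines, with slopes 0, 1, ..., 4). Only the lines that attain the minimum somewhere contribute to roots; other lines are dominated. Here the surviving (envelope) indices are i = 4, i = 3, i = 2, i = 1, i = 0.
Intersections between consecutive envelope lines give the roots: for adjacent envelope indices i < j the intersection is x = (a_i − a_j) / (j − i). Reading off the sorted break points: {-5, -1, 2, 3}.
Verification: at each break x_0, at least two indices attain the minimum of min_i(a_i + i · x_0).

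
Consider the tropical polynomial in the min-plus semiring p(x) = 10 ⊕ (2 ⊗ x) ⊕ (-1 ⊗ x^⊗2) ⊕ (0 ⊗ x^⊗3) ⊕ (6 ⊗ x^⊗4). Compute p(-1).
p(-1) = -3

A tropical monomial a ⊗ x^⊗i evaluates to a + i · x. Evaluating each term at x = -1:
  Term 0 contributes 10 + 0 · -1 = 10
  Term 1 contributes 2 + 1 · -1 = 1
  Term 2 contributes -1 + 2 · -1 = -3
  Term 3 contributes 0 + 3 · -1 = -3
  Term 4 contributes 6 + 4 · -1 = 2
p(-1) = ⊕ of these = min[10, 1, -3, -3, 2] = -3.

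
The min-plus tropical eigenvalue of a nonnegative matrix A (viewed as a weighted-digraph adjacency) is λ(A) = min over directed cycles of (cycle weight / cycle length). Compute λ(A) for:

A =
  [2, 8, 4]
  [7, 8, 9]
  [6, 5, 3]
λ(A) = 2

Enumerate directed cycles and compute their means (weight / length). Sample:
  cycle 0 → 0: weight = 2, length = 1, mean = 2/1 ≈ 2.000
  cycle 1 → 1: weight = 8, length = 1, mean = 8/1 ≈ 8.000
  cycle 2 → 2: weight = 3, length = 1, mean = 3/1 ≈ 3.000
  cycle 0 → 1 → 0: weight = 15, length = 2, mean = 15/2 ≈ 7.500
  cycle 0 → 2 → 0: weight = 10, length = 2, mean = 10/2 ≈ 5.000
  cycle 1 → 0 → 1: weight = 15, length = 2, mean = 15/2 ≈ 7.500
Minimum mean = 2.000, attained e.g. along the cycle 0 → 0 with weight 2 and length 1. So λ(A) = 2/1 = 2.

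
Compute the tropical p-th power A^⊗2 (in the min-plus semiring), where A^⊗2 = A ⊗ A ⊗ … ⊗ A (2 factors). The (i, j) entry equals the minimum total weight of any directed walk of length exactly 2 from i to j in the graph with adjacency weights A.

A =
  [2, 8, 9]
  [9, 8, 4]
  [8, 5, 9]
A^⊗2 =
  [4, 10, 11]
  [11, 9, 12]
  [10, 13, 9]

Each entry (A^⊗2)_ij equals the minimum over all length-2 walks i = v_0 → v_1 → … → v_2 = j of Σ_t A[v_t][v_{t+1}]. For example, for (i, j) = (0, 2) we minimise over 3 possible intermediate vertex sequences; the minimum is 11, attained along the walk 0 → 0 → 2.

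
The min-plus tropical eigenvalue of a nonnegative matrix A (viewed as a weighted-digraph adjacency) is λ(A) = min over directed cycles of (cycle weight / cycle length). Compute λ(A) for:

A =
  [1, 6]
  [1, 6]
λ(A) = 1

Enumerate directed cycles and compute their means (weight / length). Sample:
  cycle 0 → 0: weight = 1, length = 1, mean = 1/1 ≈ 1.000
  cycle 1 → 1: weight = 6, length = 1, mean = 6/1 ≈ 6.000
  cycle 0 → 1 → 0: weight = 7, length = 2, mean = 7/2 ≈ 3.500
  cycle 1 → 0 → 1: weight = 7, length = 2, mean = 7/2 ≈ 3.500
Minimum mean = 1.000, attained e.g. along the cycle 0 → 0 with weight 1 and length 1. So λ(A) = 1/1 = 1.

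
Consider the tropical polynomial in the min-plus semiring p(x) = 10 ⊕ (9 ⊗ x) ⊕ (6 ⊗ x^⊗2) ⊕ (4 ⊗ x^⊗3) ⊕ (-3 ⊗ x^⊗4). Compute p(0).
p(0) = -3

A tropical monomial a ⊗ x^⊗i evaluates to a + i · x. Evaluating each term at x = 0:
  Term 0 contributes 10 + 0 · 0 = 10
  Term 1 contributes 9 + 1 · 0 = 9
  Term 2 contributes 6 + 2 · 0 = 6
  Term 3 contributes 4 + 3 · 0 = 4
  Term 4 contributes -3 + 4 · 0 = -3
p(0) = ⊕ of these = min[10, 9, 6, 4, -3] = -3.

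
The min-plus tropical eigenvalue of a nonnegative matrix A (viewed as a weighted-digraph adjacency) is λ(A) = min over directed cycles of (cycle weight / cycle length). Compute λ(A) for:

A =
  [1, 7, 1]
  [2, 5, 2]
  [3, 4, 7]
λ(A) = 1

Enumerate directed cycles and compute their means (weight / length). Sample:
  cycle 0 → 0: weight = 1, length = 1, mean = 1/1 ≈ 1.000
  cycle 1 → 1: weight = 5, length = 1, mean = 5/1 ≈ 5.000
  cycle 2 → 2: weight = 7, length = 1, mean = 7/1 ≈ 7.000
  cycle 0 → 1 → 0: weight = 9, length = 2, mean = 9/2 ≈ 4.500
  cycle 0 → 2 → 0: weight = 4, length = 2, mean = 4/2 ≈ 2.000
  cycle 1 → 0 → 1: weight = 9, length = 2, mean = 9/2 ≈ 4.500
Minimum mean = 1.000, attained e.g. along the cycle 0 → 0 with weight 1 and length 1. So λ(A) = 1/1 = 1.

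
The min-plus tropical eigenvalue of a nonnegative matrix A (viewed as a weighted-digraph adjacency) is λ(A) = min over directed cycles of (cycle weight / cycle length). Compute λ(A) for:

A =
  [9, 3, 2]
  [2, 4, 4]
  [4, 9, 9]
λ(A) = 5/2

Enumerate directed cycles and compute their means (weight / length). Sample:
  cycle 0 → 0: weight = 9, length = 1, mean = 9/1 ≈ 9.000
  cycle 1 → 1: weight = 4, length = 1, mean = 4/1 ≈ 4.000
  cycle 2 → 2: weight = 9, length = 1, mean = 9/1 ≈ 9.000
  cycle 0 → 1 → 0: weight = 5, length = 2, mean = 5/2 ≈ 2.500
  cycle 0 → 2 → 0: weight = 6, length = 2, mean = 6/2 ≈ 3.000
  cycle 1 → 0 → 1: weight = 5, length = 2, mean = 5/2 ≈ 2.500
Minimum mean = 2.500, attained e.g. along the cycle 0 → 1 → 0 with weight 5 and length 2. So λ(A) = 5/2 = 5/2.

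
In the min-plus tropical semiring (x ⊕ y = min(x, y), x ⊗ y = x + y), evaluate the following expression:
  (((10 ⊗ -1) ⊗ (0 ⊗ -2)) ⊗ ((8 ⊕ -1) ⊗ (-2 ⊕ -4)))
(((10 ⊗ -1) ⊗ (0 ⊗ -2)) ⊗ ((8 ⊕ -1) ⊗ (-2 ⊕ -4))) = 2

Expand innermost to outermost. Recall ⊕ takes the minimum of its arguments and ⊗ takes their sum. Working out the expression (((10 ⊗ -1) ⊗ (0 ⊗ -2)) ⊗ ((8 ⊕ -1) ⊗ (-2 ⊕ -4))) gives 2.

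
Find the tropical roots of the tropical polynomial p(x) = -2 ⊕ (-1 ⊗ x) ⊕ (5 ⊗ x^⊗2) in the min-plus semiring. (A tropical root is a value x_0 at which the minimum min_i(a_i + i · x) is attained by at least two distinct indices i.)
Roots: {-6, -1}

Each tropical root is a break point of the lower envelope of the lines y = a_i + i · x (there are 3 lines, with slopes 0, 1, ..., 2). Only the lines that attain the minimum somewhere contribute to roots; other lines are dominated. Here the surviving (envelope) indices are i = 2, i = 1, i = 0.
Intersections between consecutive envelope lines give the roots: for adjacent envelope indices i < j the intersection is x = (a_i − a_j) / (j − i). Reading off the sorted break points: {-6, -1}.
Verification: at each break x_0, at least two indices attain the minimum of min_i(a_i + i · x_0).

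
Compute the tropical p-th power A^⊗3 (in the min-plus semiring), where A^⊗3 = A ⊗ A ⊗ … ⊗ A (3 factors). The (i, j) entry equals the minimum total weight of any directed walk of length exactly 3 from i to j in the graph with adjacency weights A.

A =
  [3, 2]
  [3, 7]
A^⊗3 =
  [8, 7]
  [8, 8]

Each entry (A^⊗3)_ij equals the minimum over all length-3 walks i = v_0 → v_1 → … → v_3 = j of Σ_t A[v_t][v_{t+1}]. For example, for (i, j) = (0, 1) we minimise over 4 possible intermediate vertex sequences; the minimum is 7, attained along the walk 0 → 1 → 0 → 1.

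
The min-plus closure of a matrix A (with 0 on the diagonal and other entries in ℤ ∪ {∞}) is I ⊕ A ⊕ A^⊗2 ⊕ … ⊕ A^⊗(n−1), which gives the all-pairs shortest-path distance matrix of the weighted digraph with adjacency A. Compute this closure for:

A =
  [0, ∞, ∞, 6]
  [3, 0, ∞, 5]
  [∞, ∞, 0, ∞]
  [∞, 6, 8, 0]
Closure =
  [0, 12, 14, 6]
  [3, 0, 13, 5]
  [∞, ∞, 0, ∞]
  [9, 6, 8, 0]

This is the Floyd-Warshall all-pairs shortest-path computation. For each intermediate vertex k = 0, 1, …, 3, update dist[i][j] ← min(dist[i][j], dist[i][k] + dist[k][j]). The final matrix gives, for each (i, j), the minimum total weight of any directed path from i to j (possibly empty when i = j).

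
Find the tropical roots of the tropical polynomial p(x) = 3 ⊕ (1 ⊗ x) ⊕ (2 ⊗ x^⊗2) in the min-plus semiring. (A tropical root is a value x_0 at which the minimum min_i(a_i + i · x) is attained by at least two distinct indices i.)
Roots: {-1, 2}

Each tropical root is a break point of the lower envelope of the lines y = a_i + i · x (there are 3 lines, with slopes 0, 1, ..., 2). Only the lines that attain the minimum somewhere contribute to roots; other lines are dominated. Here the surviving (envelope) indices are i = 2, i = 1, i = 0.
Intersections between consecutive envelope lines give the roots: for adjacent envelope indices i < j the intersection is x = (a_i − a_j) / (j − i). Reading off the sorted break points: {-1, 2}.
Verification: at each break x_0, at least two indices attain the minimum of min_i(a_i + i · x_0).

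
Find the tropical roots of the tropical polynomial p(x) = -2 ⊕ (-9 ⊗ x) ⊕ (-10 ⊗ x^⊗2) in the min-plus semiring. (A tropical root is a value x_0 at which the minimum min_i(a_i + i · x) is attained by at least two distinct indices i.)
Roots: {1, 7}

Each tropical root is a break point of the lower envelope of the lines y = a_i + i · x (there are 3 lines, with slopes 0, 1, ..., 2). Only the lines that attain the minimum somewhere contribute to roots; other lines are dominated. Here the surviving (envelope) indices are i = 2, i = 1, i = 0.
Intersections between consecutive envelope lines give the roots: for adjacent envelope indices i < j the intersection is x = (a_i − a_j) / (j − i). Reading off the sorted break points: {1, 7}.
Verification: at each break x_0, at least two indices attain the minimum of min_i(a_i + i · x_0).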